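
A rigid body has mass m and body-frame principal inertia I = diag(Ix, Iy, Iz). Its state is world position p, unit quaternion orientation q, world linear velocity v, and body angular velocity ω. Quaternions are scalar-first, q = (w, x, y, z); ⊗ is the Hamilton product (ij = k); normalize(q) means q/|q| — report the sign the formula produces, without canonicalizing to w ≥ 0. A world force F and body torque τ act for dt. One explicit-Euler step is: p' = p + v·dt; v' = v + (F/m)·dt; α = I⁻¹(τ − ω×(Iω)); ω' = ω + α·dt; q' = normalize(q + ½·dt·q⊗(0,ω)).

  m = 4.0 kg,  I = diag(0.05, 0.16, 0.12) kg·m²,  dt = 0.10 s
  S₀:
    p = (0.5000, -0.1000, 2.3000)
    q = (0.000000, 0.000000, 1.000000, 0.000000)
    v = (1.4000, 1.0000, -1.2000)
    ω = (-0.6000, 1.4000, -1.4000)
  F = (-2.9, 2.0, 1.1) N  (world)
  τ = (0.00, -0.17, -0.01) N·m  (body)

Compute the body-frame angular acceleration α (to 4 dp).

gyro term ω×Iω = (0.0784, -0.0588, -0.0924)
(τ − ω×Iω)/I = (-1.5680, -0.6950, 0.6867)

α = (-1.5680, -0.6950, 0.6867)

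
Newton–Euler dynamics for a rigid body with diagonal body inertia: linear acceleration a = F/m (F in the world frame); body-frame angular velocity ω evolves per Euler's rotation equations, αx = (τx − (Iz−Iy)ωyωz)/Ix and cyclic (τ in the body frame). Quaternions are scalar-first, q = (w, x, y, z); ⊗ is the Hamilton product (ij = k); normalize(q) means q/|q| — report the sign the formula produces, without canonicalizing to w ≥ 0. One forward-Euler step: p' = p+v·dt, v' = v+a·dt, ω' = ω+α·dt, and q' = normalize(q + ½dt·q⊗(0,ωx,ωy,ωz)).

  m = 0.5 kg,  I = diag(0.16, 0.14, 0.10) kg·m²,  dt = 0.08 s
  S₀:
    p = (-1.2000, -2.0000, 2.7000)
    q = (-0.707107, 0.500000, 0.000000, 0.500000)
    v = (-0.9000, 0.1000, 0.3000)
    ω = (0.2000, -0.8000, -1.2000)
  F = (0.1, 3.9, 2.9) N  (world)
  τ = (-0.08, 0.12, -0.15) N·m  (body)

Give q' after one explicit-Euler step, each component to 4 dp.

q' = (-0.6859, 0.5095, 0.0505, 0.5171)

q⊗(0,ω) = (0.5000000, 0.2585786, 1.2656856, 0.4485284)
updated quaternion q' = (-0.6859, 0.5095, 0.0505, 0.5171)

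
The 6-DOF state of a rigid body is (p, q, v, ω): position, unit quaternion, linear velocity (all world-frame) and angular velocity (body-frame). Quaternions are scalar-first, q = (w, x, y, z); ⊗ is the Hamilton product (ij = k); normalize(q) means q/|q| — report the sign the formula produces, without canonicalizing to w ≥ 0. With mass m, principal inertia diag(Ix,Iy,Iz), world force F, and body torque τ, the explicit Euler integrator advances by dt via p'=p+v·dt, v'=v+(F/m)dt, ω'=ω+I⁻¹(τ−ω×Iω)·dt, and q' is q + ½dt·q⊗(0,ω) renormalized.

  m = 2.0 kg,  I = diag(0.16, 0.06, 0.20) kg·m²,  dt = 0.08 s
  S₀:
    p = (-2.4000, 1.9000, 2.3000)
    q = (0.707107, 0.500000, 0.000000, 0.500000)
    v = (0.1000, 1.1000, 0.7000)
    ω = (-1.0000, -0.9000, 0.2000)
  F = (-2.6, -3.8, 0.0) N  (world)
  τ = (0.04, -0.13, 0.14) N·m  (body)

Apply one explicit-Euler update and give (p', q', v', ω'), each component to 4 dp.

ω×(Iω) gyroscopic = (-0.0252, 0.0080, -0.0900)
angular accel α = (0.4075, -2.3000, 1.1500)
ω' = ω + α·dt = (-0.9674, -1.0840, 0.2920)
q⊗(0,ω) = (0.4000000, -0.2571070, -1.2363963, -0.3085786)
q + ½dt·q⊗(0,ω), renormalized = (0.7220, 0.4890, -0.0494, 0.4869)
linear accel F/m = (-1.3000, -1.9000, 0.0000)
p' = p + v·dt = (-2.3920, 1.9880, 2.3560)
new velocity v' = (-0.0040, 0.9480, 0.7000)

p' = (-2.3920, 1.9880, 2.3560)
q' = (0.7220, 0.4890, -0.0494, 0.4869)
v' = (-0.0040, 0.9480, 0.7000)
ω' = (-0.9674, -1.0840, 0.2920)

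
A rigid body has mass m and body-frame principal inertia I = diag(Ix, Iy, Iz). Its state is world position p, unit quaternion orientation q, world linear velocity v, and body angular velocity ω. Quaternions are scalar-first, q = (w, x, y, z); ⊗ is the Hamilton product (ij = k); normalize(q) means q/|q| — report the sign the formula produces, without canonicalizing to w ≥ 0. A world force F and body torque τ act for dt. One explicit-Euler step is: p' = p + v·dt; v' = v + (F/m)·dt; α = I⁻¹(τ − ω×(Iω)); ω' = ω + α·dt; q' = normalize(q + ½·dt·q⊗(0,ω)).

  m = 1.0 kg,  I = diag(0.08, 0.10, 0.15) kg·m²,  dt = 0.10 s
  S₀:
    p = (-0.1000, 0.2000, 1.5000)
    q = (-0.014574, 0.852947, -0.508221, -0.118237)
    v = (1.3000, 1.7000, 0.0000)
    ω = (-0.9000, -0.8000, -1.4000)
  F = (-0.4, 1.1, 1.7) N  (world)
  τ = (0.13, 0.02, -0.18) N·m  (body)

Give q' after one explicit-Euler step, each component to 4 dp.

q' = (-0.0048, 0.8807, -0.4407, -0.1735)

q⊗(0,ω) = (0.1955437, 0.6300364, 1.3121983, -1.1193529)
updated quaternion q' = (-0.0048, 0.8807, -0.4407, -0.1735)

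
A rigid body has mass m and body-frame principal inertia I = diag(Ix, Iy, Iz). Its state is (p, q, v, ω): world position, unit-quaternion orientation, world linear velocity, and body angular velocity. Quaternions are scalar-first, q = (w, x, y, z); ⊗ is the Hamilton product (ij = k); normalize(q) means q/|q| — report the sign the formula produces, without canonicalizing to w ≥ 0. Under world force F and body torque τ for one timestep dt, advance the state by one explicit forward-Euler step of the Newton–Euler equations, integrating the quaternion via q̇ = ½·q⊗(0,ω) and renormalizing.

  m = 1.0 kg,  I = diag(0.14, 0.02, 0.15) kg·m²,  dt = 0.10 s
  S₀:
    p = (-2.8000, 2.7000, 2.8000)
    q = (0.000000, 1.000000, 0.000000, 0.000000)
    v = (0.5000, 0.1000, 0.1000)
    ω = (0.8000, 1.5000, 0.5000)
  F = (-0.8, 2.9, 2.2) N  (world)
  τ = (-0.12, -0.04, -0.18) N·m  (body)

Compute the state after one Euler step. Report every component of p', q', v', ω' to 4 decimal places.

p + v·dt = (-2.7500, 2.7100, 2.8100)
v + (F/m)dt = (0.4200, 0.3900, 0.3200)
α = I⁻¹(τ − ω×Iω) = (-1.5536, -1.8000, -0.2400)
new body rate ω' = (0.6446, 1.3200, 0.4760)
q⊗(0,ω) = (-0.8000000, 0.0000000, -0.5000000, 1.5000000)
q + ½dt·q⊗(0,ω), renormalized = (-0.0398, 0.9961, -0.0249, 0.0747)

p' = (-2.7500, 2.7100, 2.8100)
q' = (-0.0398, 0.9961, -0.0249, 0.0747)
v' = (0.4200, 0.3900, 0.3200)
ω' = (0.6446, 1.3200, 0.4760)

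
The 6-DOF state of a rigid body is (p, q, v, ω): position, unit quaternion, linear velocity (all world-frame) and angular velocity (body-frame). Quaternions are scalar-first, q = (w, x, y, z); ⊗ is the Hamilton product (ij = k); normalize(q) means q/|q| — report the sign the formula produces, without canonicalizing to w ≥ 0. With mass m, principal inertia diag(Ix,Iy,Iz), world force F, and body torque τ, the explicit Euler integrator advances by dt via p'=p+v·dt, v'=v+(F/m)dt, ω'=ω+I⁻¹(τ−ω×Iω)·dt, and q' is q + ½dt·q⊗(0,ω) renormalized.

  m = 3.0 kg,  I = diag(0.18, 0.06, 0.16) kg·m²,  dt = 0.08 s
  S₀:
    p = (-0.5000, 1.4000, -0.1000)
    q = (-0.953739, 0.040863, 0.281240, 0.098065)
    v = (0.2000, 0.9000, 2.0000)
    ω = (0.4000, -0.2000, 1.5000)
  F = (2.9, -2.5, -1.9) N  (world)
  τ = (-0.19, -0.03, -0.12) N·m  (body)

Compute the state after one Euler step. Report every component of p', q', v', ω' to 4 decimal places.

p' = (-0.4840, 1.4720, 0.0600)
q' = (-0.9562, 0.0432, 0.2874, 0.0359)
v' = (0.2773, 0.8333, 1.9493)
ω' = (0.3289, -0.2560, 1.4352)

p' = p + v·dt = (-0.4840, 1.4720, 0.0600)
v + (F/m)dt = (0.2773, 0.8333, 1.9493)
gyro term ω×Iω = (-0.0300, 0.0120, 0.0096)
(τ − ω×Iω)/I = (-0.8889, -0.7000, -0.8100)
ω + α·dt = (0.3289, -0.2560, 1.4352)
Hamilton product q⊗(0,ω) = (-0.1071947, 0.0599774, 0.1686793, -1.5512771)
q' = normalize(q + ½dt·q⊗(0,ω)) = (-0.9562, 0.0432, 0.2874, 0.0359)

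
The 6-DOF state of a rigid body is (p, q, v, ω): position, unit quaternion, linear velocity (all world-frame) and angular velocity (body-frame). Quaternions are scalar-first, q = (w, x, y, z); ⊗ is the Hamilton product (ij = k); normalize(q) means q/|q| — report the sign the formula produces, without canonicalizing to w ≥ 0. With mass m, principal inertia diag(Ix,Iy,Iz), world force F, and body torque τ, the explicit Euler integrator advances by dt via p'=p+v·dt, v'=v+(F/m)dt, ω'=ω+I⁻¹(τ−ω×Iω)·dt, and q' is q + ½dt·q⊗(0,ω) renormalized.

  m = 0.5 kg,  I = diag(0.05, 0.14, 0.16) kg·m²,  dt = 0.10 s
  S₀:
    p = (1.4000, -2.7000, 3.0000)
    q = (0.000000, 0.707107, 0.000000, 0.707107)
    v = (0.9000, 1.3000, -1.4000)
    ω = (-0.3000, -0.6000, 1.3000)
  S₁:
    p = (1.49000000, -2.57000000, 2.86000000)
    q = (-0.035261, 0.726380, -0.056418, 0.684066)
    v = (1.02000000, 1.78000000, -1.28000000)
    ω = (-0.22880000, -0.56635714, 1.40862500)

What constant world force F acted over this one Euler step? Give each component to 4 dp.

F = (0.6000, 2.4000, 0.6000)

Δv = v₁−v₀ = (0.12000000, 0.48000000, 0.12000000)
F = m·Δv/dt = (0.6000, 2.4000, 0.6000)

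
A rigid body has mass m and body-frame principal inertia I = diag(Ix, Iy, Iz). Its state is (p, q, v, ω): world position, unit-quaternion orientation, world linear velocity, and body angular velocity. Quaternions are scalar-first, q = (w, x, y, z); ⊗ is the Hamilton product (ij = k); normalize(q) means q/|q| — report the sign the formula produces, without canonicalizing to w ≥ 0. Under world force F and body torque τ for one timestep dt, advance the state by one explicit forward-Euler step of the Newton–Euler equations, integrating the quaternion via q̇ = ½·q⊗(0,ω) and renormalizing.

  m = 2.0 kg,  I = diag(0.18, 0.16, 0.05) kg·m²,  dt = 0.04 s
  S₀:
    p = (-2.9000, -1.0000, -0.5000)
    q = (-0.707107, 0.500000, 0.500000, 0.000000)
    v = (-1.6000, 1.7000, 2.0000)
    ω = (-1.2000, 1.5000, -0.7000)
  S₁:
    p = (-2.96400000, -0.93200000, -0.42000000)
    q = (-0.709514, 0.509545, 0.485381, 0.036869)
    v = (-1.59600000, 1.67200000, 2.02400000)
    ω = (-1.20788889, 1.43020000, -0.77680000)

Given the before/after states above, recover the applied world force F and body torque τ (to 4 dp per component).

F = (0.2000, -1.4000, 1.2000)
τ = (0.0800, -0.1700, -0.0600)

ω₁ − ω₀ = (-0.00788889, -0.06980000, -0.07680000)
gyro term ω₀×Iω₀ = (0.1155, 0.1092, 0.0360)
τ = I·(Δω/dt) + ω₀×(Iω₀) = (0.0800, -0.1700, -0.0600)
Δv = v₁−v₀ = (0.00400000, -0.02800000, 0.02400000)
F = m·Δv/dt = (0.2000, -1.4000, 1.2000)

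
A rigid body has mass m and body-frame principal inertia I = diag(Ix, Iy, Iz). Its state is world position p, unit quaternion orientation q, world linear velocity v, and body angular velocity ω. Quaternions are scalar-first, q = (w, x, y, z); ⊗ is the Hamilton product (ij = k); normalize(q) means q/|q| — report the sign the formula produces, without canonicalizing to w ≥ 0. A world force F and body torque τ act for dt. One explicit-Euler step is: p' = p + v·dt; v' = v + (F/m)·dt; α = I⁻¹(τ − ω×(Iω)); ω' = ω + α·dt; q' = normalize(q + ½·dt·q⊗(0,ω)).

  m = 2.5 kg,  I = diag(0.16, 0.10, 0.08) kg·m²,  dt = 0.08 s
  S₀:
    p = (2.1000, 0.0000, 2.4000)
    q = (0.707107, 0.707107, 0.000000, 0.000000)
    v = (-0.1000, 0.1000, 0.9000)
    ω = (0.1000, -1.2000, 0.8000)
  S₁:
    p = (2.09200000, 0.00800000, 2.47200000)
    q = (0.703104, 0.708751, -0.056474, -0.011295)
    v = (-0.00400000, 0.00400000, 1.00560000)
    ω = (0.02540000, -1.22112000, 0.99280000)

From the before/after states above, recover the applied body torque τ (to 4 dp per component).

Δω = ω₁−ω₀ = (-0.07460000, -0.02112000, 0.19280000)
precession coupling = (0.0192, 0.0064, 0.0072)
I·α + gyro = (-0.1300, -0.0200, 0.2000)

τ = (-0.1300, -0.0200, 0.2000)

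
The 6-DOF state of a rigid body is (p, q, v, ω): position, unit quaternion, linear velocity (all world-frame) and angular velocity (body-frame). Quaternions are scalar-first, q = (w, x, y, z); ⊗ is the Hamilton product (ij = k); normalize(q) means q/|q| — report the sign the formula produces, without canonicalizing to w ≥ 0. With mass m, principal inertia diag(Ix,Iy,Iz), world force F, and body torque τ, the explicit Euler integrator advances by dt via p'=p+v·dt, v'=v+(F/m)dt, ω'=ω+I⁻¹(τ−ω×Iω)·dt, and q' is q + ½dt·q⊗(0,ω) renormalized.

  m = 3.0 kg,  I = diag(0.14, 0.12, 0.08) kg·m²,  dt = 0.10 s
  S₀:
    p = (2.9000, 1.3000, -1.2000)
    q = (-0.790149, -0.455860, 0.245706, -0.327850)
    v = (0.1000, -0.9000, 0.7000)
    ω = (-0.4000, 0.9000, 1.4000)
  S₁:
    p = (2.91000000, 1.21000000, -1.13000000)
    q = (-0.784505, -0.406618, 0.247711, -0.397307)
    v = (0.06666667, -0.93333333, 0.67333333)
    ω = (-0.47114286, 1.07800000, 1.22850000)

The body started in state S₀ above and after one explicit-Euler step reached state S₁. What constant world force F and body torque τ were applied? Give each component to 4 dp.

F = (-1.0000, -1.0000, -0.8000)
τ = (-0.1500, 0.1800, -0.1300)

ω₁ − ω₀ = (-0.07114286, 0.17800000, -0.17150000)
ω₀×(Iω₀) = (-0.0504, -0.0336, 0.0072)
I·α + gyro = (-0.1500, 0.1800, -0.1300)
v₁ − v₀ = (-0.03333333, -0.03333333, -0.02666667)
m·(v₁−v₀)/dt = (-1.0000, -1.0000, -0.8000)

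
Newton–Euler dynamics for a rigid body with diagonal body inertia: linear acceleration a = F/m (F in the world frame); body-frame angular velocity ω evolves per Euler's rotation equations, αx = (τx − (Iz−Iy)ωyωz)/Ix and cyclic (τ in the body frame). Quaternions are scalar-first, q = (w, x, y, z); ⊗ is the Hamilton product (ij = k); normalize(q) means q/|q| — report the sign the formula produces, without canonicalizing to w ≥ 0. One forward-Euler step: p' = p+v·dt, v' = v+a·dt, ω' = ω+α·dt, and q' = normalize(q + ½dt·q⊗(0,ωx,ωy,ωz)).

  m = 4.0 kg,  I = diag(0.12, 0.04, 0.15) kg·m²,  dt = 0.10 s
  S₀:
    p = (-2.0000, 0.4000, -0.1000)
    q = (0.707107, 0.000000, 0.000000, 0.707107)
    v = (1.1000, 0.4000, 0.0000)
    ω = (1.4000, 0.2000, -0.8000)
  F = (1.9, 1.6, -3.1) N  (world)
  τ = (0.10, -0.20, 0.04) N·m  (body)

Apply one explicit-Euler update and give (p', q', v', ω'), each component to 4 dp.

a = (0.4750, 0.4000, -0.7750)
p + v·dt = (-1.8900, 0.4400, -0.1000)
v' = v + a·dt = (1.1475, 0.4400, -0.0775)
α = I⁻¹(τ − ω×Iω) = (0.9800, -5.8400, 0.4160)
new body rate ω' = (1.4980, -0.3840, -0.7584)
q⊗(0,ω) = (0.5656856, 0.8485284, 1.1313712, -0.5656856)
updated quaternion q' = (0.7330, 0.0423, 0.0564, 0.6766)

p' = (-1.8900, 0.4400, -0.1000)
q' = (0.7330, 0.0423, 0.0564, 0.6766)
v' = (1.1475, 0.4400, -0.0775)
ω' = (1.4980, -0.3840, -0.7584)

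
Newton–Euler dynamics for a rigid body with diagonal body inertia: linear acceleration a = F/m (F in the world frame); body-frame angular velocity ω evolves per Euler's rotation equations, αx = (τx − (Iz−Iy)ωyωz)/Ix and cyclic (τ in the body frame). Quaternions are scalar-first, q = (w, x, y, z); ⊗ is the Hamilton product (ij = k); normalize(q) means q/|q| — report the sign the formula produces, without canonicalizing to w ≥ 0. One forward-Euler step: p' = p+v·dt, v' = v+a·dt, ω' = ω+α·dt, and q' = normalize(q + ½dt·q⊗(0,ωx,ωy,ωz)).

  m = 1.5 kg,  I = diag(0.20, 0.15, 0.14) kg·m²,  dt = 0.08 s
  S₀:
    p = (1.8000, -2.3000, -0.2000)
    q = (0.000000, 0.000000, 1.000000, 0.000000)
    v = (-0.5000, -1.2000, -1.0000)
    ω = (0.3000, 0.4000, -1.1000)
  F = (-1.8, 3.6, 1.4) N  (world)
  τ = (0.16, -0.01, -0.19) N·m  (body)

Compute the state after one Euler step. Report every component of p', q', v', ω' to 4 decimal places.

p' = (1.7600, -2.3960, -0.2800)
q' = (-0.0160, -0.0439, 0.9988, -0.0120)
v' = (-0.5960, -1.0080, -0.9253)
ω' = (0.3622, 0.4052, -1.2051)

a = F/m = (-1.2000, 2.4000, 0.9333)
p + v·dt = (1.7600, -2.3960, -0.2800)
v + (F/m)dt = (-0.5960, -1.0080, -0.9253)
gyro term ω×Iω = (0.0044, -0.0198, -0.0060)
(τ − ω×Iω)/I = (0.7780, 0.0653, -1.3143)
new body rate ω' = (0.3622, 0.4052, -1.2051)
q⊗(0,ω) = (-0.4000000, -1.1000000, 0.0000000, -0.3000000)
updated quaternion q' = (-0.0160, -0.0439, 0.9988, -0.0120)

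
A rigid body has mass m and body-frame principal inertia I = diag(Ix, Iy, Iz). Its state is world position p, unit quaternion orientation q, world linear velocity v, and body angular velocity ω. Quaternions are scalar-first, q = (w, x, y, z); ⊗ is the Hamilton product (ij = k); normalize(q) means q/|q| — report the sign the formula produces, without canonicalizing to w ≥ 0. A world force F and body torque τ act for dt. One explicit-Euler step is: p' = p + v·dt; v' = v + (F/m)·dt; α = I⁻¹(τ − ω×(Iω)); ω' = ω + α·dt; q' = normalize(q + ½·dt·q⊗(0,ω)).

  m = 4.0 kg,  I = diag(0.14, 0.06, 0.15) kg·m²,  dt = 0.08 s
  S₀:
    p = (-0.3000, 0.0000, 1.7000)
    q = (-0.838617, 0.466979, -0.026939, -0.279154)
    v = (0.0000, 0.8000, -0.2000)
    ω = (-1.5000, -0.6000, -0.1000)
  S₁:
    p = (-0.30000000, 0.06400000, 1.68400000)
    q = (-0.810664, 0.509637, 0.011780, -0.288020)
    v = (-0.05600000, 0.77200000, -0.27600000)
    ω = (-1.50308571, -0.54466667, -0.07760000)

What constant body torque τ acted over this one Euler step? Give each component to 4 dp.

τ = (0.0000, 0.0400, -0.0300)

rate change Δω = (-0.00308571, 0.05533333, 0.02240000)
I·α + gyro = (0.0000, 0.0400, -0.0300)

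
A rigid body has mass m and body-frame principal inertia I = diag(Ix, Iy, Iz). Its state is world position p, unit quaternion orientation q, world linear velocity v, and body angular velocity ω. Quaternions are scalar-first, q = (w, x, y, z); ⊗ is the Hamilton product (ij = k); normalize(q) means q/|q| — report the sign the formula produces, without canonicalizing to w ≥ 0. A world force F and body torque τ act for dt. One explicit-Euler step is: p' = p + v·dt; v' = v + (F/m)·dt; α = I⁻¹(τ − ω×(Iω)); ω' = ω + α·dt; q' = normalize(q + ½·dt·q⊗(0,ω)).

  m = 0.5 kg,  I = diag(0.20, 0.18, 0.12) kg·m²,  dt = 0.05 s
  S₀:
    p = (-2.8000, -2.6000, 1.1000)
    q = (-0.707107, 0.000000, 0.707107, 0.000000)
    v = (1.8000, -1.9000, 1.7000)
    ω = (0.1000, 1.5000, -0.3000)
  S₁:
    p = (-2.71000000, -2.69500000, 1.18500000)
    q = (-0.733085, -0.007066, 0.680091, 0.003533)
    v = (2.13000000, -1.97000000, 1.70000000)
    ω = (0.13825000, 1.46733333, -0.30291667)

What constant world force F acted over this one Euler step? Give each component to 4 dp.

F = (3.3000, -0.7000, 0.0000)

velocity change Δv = (0.33000000, -0.07000000, 0.00000000)
F = m·Δv/dt = (3.3000, -0.7000, 0.0000)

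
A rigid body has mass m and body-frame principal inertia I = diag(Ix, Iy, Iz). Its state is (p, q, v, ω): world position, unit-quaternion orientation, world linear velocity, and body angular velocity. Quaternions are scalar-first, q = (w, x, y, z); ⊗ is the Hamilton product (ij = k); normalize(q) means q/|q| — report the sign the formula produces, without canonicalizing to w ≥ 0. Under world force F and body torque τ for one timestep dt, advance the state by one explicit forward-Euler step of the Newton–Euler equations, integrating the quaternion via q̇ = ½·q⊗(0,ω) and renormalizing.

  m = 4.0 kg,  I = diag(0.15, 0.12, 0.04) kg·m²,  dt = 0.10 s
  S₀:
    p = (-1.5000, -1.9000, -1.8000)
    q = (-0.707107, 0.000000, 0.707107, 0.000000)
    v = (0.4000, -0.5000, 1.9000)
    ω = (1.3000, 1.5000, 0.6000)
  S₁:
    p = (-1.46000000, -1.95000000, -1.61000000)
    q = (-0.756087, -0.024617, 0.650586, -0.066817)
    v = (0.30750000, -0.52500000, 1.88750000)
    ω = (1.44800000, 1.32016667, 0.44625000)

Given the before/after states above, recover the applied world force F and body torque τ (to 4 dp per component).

rate change Δω = (0.14800000, -0.17983333, -0.15375000)
I·α + gyro = (0.1500, -0.1300, -0.1200)
v₁ − v₀ = (-0.09250000, -0.02500000, -0.01250000)
m·(v₁−v₀)/dt = (-3.7000, -1.0000, -0.5000)

F = (-3.7000, -1.0000, -0.5000)
τ = (0.1500, -0.1300, -0.1200)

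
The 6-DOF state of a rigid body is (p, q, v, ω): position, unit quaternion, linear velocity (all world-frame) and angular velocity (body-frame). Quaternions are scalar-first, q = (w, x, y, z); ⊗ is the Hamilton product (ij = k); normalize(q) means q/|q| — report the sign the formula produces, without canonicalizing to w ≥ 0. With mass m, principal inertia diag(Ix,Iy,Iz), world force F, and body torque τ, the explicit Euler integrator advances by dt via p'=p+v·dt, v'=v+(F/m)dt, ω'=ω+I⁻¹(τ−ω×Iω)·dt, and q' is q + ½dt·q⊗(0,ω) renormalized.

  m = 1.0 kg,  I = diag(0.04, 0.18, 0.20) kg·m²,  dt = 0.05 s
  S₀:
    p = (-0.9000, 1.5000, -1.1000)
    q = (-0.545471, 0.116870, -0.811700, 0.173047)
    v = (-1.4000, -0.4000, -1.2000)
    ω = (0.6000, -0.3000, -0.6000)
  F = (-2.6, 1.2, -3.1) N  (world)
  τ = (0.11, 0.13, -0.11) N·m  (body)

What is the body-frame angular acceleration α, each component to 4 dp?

α = (2.6600, 0.4022, -0.4240)

ω×(Iω) gyroscopic = (0.0036, 0.0576, -0.0252)
(τ − ω×Iω)/I = (2.6600, 0.4022, -0.4240)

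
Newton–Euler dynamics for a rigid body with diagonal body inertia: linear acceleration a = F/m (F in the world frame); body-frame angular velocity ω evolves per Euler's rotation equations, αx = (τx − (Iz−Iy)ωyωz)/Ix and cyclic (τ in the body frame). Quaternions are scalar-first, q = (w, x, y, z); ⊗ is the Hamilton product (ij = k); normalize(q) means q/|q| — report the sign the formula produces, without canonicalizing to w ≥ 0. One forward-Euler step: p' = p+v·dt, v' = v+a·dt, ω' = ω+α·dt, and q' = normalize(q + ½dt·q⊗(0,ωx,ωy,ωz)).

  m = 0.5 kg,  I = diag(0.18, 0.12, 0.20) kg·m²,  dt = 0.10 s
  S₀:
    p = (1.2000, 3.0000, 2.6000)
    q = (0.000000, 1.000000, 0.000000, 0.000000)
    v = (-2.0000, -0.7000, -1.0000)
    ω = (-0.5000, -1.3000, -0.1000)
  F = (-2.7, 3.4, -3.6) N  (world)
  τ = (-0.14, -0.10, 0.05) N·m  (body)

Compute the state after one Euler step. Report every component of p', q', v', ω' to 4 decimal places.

p' = (1.0000, 2.9300, 2.5000)
q' = (0.0249, 0.9976, 0.0050, -0.0648)
v' = (-2.5400, -0.0200, -1.7200)
ω' = (-0.5836, -1.3825, -0.0555)

p + v·dt = (1.0000, 2.9300, 2.5000)
new velocity v' = (-2.5400, -0.0200, -1.7200)
gyro term ω×Iω = (0.0104, -0.0010, -0.0390)
α = I⁻¹(τ − ω×Iω) = (-0.8356, -0.8250, 0.4450)
ω' = ω + α·dt = (-0.5836, -1.3825, -0.0555)
Hamilton product q⊗(0,ω) = (0.5000000, 0.0000000, 0.1000000, -1.3000000)
updated quaternion q' = (0.0249, 0.9976, 0.0050, -0.0648)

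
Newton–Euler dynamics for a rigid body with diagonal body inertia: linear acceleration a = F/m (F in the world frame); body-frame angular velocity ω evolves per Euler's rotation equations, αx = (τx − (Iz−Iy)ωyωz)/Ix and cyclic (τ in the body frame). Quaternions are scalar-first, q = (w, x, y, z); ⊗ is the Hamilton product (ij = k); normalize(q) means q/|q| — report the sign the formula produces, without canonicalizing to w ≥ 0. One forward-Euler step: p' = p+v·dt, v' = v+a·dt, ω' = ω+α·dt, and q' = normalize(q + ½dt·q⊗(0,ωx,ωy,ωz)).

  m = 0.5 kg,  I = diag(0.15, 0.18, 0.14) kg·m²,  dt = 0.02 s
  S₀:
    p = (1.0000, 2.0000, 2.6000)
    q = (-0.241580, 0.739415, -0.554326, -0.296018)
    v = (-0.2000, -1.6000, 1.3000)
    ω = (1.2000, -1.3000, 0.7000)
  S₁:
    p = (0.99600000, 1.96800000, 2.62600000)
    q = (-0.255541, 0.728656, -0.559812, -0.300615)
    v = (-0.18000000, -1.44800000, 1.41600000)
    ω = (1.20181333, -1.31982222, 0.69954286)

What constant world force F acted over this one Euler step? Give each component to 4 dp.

F = (0.5000, 3.8000, 2.9000)

v₁ − v₀ = (0.02000000, 0.15200000, 0.11600000)
m·(v₁−v₀)/dt = (0.5000, 3.8000, 2.9000)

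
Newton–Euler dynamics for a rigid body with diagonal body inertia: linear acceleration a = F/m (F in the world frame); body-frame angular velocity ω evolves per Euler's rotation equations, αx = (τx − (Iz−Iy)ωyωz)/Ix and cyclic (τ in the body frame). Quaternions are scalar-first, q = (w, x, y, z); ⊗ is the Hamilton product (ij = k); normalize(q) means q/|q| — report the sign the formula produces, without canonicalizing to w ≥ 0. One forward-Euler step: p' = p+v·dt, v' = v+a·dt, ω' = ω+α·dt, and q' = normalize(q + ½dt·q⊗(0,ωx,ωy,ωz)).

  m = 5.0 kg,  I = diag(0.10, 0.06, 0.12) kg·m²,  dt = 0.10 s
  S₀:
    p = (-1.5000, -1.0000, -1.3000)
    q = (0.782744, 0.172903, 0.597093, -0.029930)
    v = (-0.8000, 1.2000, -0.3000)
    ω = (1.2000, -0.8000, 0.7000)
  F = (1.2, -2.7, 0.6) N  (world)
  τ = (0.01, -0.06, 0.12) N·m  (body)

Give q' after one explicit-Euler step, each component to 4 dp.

q' = (0.7948, 0.2388, 0.5562, -0.0451)

q⊗(0,ω) = (0.2911418, 1.3333139, -0.7831433, -0.3069132)
q + ½dt·q⊗(0,ω), renormalized = (0.7948, 0.2388, 0.5562, -0.0451)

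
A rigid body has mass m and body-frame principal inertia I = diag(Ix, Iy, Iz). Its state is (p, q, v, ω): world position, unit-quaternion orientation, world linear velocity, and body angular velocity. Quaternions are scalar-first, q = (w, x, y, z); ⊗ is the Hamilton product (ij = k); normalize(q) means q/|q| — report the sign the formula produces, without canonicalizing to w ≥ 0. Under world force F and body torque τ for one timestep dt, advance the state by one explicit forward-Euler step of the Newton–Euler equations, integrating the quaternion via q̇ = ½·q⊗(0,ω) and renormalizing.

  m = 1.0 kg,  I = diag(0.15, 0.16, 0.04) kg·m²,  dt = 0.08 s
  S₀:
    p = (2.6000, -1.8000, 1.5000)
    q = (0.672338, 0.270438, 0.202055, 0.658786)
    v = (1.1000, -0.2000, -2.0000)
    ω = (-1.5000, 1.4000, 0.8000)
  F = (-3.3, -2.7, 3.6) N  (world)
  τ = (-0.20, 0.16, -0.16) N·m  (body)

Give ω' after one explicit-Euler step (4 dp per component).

angular accel α = (-0.4373, 1.8250, -3.4750)
new body rate ω' = (-1.5350, 1.5460, 0.5220)

ω' = (-1.5350, 1.5460, 0.5220)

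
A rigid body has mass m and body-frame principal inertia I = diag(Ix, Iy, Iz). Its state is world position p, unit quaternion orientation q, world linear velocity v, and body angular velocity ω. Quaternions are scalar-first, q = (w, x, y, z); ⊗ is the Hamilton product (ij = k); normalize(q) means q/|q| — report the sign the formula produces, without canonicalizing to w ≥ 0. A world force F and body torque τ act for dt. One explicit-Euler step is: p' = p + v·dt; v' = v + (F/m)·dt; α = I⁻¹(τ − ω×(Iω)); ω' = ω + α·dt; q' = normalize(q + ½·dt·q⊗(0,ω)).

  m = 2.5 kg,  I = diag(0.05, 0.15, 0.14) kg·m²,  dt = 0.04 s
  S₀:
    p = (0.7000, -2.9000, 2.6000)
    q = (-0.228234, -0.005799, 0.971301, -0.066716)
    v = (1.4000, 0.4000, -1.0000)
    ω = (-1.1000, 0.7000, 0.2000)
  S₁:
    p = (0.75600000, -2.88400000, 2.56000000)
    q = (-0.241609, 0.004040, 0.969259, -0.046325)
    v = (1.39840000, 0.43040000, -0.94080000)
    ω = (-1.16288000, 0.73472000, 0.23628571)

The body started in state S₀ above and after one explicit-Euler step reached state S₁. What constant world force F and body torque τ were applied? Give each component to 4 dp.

F = (-0.1000, 1.9000, 3.7000)
τ = (-0.0800, 0.1500, 0.0500)

ω₁ − ω₀ = (-0.06288000, 0.03472000, 0.03628571)
τ = I·(Δω/dt) + ω₀×(Iω₀) = (-0.0800, 0.1500, 0.0500)
v₁ − v₀ = (-0.00160000, 0.03040000, 0.05920000)
applied force F = (-0.1000, 1.9000, 3.7000)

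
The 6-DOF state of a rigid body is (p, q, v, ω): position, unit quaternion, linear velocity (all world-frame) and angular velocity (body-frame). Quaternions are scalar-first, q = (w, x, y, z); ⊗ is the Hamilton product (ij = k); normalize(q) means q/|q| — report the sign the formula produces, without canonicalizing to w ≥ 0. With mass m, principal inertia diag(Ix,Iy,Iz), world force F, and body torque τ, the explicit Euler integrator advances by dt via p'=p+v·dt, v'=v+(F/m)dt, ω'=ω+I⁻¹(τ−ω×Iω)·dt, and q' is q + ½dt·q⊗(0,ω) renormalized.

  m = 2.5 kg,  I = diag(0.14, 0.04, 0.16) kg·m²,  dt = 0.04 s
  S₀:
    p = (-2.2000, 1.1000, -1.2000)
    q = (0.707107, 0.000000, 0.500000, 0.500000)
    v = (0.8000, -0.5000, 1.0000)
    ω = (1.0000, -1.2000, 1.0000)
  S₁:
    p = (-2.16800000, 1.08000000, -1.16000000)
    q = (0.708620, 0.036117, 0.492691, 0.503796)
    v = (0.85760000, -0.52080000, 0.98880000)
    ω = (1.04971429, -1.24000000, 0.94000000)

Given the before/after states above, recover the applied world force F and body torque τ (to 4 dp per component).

ω₁ − ω₀ = (0.04971429, -0.04000000, -0.06000000)
precession coupling = (-0.1440, -0.0200, 0.1200)
τ = I·(Δω/dt) + ω₀×(Iω₀) = (0.0300, -0.0600, -0.1200)
velocity change Δv = (0.05760000, -0.02080000, -0.01120000)
m·(v₁−v₀)/dt = (3.6000, -1.3000, -0.7000)

F = (3.6000, -1.3000, -0.7000)
τ = (0.0300, -0.0600, -0.1200)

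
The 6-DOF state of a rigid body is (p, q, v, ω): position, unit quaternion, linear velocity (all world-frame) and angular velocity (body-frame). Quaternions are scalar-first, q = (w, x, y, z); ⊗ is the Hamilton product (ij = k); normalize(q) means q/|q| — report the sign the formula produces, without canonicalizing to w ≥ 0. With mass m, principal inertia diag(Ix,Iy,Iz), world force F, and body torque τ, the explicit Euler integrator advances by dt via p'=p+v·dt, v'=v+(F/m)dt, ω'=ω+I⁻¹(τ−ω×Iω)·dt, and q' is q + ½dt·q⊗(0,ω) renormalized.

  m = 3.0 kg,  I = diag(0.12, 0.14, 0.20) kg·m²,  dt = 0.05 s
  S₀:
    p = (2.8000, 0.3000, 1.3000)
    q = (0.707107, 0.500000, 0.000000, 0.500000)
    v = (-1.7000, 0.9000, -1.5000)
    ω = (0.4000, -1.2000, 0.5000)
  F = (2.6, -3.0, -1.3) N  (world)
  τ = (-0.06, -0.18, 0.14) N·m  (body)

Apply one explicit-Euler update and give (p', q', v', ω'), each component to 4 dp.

α = I⁻¹(τ − ω×Iω) = (-0.2000, -1.1714, 0.7480)
ω' = ω + α·dt = (0.3900, -1.2586, 0.5374)
2q̇ = q⊗(0,ω) = (-0.4500000, 0.8828428, -0.8985284, -0.2464465)
q + ½dt·q⊗(0,ω), renormalized = (0.6955, 0.5218, -0.0225, 0.4936)
new position p' = (2.7150, 0.3450, 1.2250)
v + (F/m)dt = (-1.6567, 0.8500, -1.5217)

p' = (2.7150, 0.3450, 1.2250)
q' = (0.6955, 0.5218, -0.0225, 0.4936)
v' = (-1.6567, 0.8500, -1.5217)
ω' = (0.3900, -1.2586, 0.5374)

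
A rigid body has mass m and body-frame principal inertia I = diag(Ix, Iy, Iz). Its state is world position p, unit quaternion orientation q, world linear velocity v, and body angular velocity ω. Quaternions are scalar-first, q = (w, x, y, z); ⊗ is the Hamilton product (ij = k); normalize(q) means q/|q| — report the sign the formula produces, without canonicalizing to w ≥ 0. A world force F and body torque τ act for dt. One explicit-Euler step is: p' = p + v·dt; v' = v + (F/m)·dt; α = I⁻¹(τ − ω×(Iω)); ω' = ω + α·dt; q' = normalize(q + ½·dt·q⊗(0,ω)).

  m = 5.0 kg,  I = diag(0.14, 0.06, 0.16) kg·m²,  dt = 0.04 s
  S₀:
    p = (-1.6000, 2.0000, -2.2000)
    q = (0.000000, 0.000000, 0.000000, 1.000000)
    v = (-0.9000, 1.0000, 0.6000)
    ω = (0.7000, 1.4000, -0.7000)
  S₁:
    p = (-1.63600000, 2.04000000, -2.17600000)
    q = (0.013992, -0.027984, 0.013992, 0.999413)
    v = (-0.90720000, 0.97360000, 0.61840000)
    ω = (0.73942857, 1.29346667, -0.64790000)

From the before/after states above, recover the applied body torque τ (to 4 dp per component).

ω₁ − ω₀ = (0.03942857, -0.10653333, 0.05210000)
precession coupling = (-0.0980, 0.0098, -0.0784)
τ = I·(Δω/dt) + ω₀×(Iω₀) = (0.0400, -0.1500, 0.1300)

τ = (0.0400, -0.1500, 0.1300)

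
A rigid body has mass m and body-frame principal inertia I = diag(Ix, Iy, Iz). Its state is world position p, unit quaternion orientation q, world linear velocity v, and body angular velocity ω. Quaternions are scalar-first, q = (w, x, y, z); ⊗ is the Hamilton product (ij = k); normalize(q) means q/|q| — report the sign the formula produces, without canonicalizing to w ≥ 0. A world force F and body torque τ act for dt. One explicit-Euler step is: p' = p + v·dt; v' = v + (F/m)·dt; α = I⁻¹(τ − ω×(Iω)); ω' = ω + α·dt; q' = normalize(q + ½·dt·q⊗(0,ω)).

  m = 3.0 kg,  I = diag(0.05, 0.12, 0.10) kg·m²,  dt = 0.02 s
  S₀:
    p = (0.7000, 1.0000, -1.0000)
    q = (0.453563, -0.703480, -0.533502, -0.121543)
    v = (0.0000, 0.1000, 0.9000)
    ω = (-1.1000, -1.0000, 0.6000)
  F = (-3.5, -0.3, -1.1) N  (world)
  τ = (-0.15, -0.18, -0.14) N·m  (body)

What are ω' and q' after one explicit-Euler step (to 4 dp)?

ω' = (-1.1648, -1.0355, 0.5566)
q' = (0.4412, -0.7128, -0.5324, -0.1176)

angular accel α = (-3.2400, -1.7750, -2.1700)
ω + α·dt = (-1.1648, -1.0355, 0.5566)
Hamilton product q⊗(0,ω) = (-1.2344042, -0.9405635, 0.1022223, 0.3887656)
updated quaternion q' = (0.4412, -0.7128, -0.5324, -0.1176)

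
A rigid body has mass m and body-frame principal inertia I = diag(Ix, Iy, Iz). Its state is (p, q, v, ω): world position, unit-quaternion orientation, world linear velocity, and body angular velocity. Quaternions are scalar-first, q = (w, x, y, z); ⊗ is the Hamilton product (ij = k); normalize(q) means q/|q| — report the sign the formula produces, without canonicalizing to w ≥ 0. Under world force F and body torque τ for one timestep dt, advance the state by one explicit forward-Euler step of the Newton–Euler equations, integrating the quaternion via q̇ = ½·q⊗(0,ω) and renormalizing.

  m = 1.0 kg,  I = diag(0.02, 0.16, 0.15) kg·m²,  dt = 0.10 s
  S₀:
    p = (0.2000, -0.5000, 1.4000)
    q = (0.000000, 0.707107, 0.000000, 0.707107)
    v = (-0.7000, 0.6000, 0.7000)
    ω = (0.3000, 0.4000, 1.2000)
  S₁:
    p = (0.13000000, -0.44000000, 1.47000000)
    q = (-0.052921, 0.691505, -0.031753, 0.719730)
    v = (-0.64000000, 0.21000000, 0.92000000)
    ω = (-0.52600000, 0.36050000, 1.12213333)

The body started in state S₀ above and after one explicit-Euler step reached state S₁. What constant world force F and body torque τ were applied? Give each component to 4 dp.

v₁ − v₀ = (0.06000000, -0.39000000, 0.22000000)
applied force F = (0.6000, -3.9000, 2.2000)
rate change Δω = (-0.82600000, -0.03950000, -0.07786667)
applied torque τ = (-0.1700, -0.1100, -0.1000)

F = (0.6000, -3.9000, 2.2000)
τ = (-0.1700, -0.1100, -0.1000)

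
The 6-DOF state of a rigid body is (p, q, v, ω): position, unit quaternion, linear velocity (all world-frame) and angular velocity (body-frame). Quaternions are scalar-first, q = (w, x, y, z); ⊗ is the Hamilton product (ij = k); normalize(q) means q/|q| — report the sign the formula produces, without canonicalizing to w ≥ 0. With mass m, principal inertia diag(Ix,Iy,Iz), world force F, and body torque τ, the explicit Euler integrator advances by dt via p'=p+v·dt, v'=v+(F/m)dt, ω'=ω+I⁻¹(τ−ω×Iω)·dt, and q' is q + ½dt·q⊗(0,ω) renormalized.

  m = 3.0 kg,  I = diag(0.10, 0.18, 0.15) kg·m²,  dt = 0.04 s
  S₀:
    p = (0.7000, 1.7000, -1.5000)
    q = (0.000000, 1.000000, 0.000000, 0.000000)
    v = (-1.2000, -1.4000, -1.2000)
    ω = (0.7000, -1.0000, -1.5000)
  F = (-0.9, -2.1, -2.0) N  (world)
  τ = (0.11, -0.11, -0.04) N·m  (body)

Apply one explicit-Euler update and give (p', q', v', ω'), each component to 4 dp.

a = (-0.3000, -0.7000, -0.6667)
p + v·dt = (0.6520, 1.6440, -1.5480)
new velocity v' = (-1.2120, -1.4280, -1.2267)
gyro term ω×Iω = (-0.0450, 0.0525, -0.0560)
angular accel α = (1.5500, -0.9028, 0.1067)
new body rate ω' = (0.7620, -1.0361, -1.4957)
q⊗(0,ω) = (-0.7000000, 0.0000000, 1.5000000, -1.0000000)
q + ½dt·q⊗(0,ω), renormalized = (-0.0140, 0.9993, 0.0300, -0.0200)

p' = (0.6520, 1.6440, -1.5480)
q' = (-0.0140, 0.9993, 0.0300, -0.0200)
v' = (-1.2120, -1.4280, -1.2267)
ω' = (0.7620, -1.0361, -1.4957)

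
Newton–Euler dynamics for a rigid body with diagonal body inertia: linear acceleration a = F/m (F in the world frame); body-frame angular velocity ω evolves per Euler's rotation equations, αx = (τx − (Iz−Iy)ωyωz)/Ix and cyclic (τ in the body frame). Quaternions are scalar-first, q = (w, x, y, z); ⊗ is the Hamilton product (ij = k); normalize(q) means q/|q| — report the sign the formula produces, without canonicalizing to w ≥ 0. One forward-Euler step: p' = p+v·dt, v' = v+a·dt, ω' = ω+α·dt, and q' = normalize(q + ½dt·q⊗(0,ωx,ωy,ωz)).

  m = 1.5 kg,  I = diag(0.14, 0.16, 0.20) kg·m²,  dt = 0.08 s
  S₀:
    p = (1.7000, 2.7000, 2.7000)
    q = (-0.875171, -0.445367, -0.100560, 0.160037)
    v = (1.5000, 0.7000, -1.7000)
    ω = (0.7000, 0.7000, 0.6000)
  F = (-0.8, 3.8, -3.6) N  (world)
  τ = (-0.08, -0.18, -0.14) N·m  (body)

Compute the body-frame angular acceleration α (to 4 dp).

α = (-0.6914, -0.9675, -0.7490)

ω×(Iω) gyroscopic = (0.0168, -0.0252, 0.0098)
(τ − ω×Iω)/I = (-0.6914, -0.9675, -0.7490)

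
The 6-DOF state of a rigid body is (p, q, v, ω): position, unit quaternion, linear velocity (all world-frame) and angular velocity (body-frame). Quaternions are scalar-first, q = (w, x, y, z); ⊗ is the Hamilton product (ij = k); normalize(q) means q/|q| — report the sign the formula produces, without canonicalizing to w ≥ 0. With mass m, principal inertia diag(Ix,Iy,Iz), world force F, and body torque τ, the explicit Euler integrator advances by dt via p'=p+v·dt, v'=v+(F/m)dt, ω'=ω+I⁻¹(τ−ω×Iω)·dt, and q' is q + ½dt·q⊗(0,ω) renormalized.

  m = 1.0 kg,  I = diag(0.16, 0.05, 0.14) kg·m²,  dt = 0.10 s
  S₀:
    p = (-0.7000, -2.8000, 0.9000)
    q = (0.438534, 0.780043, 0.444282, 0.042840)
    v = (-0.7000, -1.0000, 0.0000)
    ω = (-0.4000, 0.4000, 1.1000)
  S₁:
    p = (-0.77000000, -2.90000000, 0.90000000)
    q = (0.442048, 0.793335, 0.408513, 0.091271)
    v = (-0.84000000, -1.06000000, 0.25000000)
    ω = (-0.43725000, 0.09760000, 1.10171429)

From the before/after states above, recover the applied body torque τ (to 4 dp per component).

ω₁ − ω₀ = (-0.03725000, -0.30240000, 0.00171429)
precession coupling = (0.0396, -0.0088, 0.0176)
I·α + gyro = (-0.0200, -0.1600, 0.0200)

τ = (-0.0200, -0.1600, 0.0200)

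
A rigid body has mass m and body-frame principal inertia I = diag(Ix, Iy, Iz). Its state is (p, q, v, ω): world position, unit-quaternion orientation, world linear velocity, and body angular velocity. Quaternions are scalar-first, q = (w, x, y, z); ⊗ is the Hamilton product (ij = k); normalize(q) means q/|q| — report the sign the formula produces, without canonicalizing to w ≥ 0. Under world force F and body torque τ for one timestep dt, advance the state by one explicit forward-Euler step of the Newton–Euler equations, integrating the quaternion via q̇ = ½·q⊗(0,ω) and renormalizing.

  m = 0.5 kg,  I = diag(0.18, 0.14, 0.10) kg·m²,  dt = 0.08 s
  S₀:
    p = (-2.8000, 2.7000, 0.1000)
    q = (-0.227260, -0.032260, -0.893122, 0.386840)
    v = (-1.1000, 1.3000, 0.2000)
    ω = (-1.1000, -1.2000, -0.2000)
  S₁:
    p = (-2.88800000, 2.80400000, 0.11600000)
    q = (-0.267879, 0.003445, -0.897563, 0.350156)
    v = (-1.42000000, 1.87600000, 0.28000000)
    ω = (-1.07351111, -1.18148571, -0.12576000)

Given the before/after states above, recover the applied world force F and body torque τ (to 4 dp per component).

v₁ − v₀ = (-0.32000000, 0.57600000, 0.08000000)
m·(v₁−v₀)/dt = (-2.0000, 3.6000, 0.5000)
Δω = ω₁−ω₀ = (0.02648889, 0.01851429, 0.07424000)
applied torque τ = (0.0500, 0.0500, 0.0400)

F = (-2.0000, 3.6000, 0.5000)
τ = (0.0500, 0.0500, 0.0400)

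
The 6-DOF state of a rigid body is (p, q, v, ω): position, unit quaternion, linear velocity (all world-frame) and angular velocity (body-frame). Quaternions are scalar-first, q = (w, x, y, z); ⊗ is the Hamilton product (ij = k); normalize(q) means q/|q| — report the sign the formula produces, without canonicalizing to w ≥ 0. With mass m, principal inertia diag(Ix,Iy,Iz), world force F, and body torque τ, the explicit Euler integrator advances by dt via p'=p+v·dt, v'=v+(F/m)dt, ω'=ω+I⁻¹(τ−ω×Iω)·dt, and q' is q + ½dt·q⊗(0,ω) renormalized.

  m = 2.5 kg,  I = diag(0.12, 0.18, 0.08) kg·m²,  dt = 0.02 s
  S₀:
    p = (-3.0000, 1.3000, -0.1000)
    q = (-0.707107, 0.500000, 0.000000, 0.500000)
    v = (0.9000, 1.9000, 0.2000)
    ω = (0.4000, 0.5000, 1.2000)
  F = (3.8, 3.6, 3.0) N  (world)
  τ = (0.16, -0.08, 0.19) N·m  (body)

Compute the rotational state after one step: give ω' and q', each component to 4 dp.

ω' = (0.4367, 0.4890, 1.2445)
q' = (-0.7150, 0.4946, -0.0075, 0.4940)

angular accel α = (1.8333, -0.5511, 2.2250)
ω + α·dt = (0.4367, 0.4890, 1.2445)
2q̇ = q⊗(0,ω) = (-0.8000000, -0.5328428, -0.7535535, -0.5985284)
q + ½dt·q⊗(0,ω), renormalized = (-0.7150, 0.4946, -0.0075, 0.4940)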